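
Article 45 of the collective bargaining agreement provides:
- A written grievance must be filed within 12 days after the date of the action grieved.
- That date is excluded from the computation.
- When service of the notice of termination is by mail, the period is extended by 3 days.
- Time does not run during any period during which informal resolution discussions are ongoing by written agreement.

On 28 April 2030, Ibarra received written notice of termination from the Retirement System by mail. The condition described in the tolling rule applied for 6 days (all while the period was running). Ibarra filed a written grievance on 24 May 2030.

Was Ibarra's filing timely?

12 days after 28 April 2030 is May 10, 2030.
Service was by mail, adding 3 days: May 10, 2030 + 3 days = May 13, 2030.
Tolling adds 6 days: May 13, 2030 + 6 days = May 19, 2030.
The deadline is May 19, 2030; the filing on May 24, 2030 is after that date.

No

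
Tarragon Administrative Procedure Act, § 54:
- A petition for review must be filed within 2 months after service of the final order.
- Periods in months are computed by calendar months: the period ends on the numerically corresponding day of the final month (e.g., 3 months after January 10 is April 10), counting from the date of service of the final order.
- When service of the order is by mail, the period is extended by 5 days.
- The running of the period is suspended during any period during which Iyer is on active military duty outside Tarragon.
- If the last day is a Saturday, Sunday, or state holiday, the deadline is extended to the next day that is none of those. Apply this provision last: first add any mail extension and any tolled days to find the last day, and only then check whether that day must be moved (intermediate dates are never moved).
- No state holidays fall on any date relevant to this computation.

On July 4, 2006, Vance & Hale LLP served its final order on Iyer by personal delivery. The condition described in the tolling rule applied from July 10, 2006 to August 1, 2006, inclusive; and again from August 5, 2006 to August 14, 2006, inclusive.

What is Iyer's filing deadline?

2 months after July 4, 2006 is September 4, 2006.
Service was not by mail, so no mail extension applies.
From July 10, 2006 through August 1, 2006 inclusive is 23 days; tolling adds 23 days: September 4, 2006 + 23 days = September 27, 2006.
From August 5, 2006 through August 14, 2006 inclusive is 10 days; tolling adds 10 days: September 27, 2006 + 10 days = October 7, 2006.
October 7, 2006 is Saturday; October 8, 2006 is Sunday. The next qualifying day is October 9, 2006.

October 9, 2006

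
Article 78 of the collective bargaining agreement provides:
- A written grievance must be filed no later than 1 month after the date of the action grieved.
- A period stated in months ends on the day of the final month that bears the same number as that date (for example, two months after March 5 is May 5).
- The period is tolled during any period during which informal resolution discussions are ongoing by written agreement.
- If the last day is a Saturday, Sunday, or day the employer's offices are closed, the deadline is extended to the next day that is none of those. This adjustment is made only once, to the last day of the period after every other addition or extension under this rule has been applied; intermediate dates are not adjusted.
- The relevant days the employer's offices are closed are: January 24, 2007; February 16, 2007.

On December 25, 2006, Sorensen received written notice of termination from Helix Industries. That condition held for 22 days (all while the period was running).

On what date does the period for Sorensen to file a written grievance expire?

February 19, 2007

1 month after December 25, 2006 is January 25, 2007.
Tolling adds 22 days: January 25, 2007 + 22 days = February 16, 2007.
February 16, 2007 is a listed holiday; February 17, 2007 is Saturday; February 18, 2007 is Sunday. The next qualifying day is February 19, 2007.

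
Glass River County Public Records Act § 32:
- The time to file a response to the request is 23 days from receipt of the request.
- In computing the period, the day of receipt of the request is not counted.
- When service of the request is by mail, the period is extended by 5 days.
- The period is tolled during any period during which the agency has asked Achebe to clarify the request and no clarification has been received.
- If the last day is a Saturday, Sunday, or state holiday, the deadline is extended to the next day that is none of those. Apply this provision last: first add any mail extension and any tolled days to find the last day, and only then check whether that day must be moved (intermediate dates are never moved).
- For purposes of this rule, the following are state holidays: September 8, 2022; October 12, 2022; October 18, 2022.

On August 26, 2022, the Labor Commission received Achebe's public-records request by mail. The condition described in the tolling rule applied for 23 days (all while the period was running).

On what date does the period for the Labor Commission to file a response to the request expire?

23 days after August 26, 2022 is September 18, 2022.
Service was by mail, adding 5 days: September 18, 2022 + 5 days = September 23, 2022.
Tolling adds 23 days: September 23, 2022 + 23 days = October 16, 2022.
October 16, 2022 is Sunday. The next qualifying day is October 17, 2022.

October 17, 2022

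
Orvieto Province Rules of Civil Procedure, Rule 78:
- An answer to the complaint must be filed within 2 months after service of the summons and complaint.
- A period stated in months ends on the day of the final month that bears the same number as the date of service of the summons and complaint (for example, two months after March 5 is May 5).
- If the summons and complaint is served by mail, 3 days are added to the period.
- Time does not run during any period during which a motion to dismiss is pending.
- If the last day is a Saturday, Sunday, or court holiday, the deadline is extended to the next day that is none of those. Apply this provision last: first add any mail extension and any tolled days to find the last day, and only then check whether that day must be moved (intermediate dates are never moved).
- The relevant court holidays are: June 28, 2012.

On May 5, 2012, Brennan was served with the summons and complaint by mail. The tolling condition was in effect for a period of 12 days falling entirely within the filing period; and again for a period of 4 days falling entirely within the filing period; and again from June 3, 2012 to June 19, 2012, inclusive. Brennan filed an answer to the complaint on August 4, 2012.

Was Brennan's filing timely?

2 months after May 5, 2012 is July 5, 2012.
Service was by mail, adding 3 days: July 5, 2012 + 3 days = July 8, 2012.
Tolling adds 12 days: July 8, 2012 + 12 days = July 20, 2012.
Tolling adds 4 days: July 20, 2012 + 4 days = July 24, 2012.
From June 3, 2012 through June 19, 2012 inclusive is 17 days; tolling adds 17 days: July 24, 2012 + 17 days = August 10, 2012.
August 10, 2012 is a Friday and not a court holiday, so no extension applies.
The deadline is August 10, 2012; the filing on August 4, 2012 is on or before that date.

Yes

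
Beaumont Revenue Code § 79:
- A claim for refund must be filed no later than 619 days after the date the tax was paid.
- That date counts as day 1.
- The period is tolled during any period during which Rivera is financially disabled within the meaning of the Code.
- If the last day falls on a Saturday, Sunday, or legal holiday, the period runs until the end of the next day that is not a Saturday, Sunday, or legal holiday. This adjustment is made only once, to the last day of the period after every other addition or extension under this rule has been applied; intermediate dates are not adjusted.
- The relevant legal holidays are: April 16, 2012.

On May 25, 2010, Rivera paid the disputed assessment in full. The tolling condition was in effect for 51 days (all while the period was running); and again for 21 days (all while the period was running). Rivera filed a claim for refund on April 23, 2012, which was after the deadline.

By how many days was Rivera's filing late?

Counting May 25, 2010 as day 1, day 619 is February 2, 2012.
Tolling adds 51 days: February 2, 2012 + 51 days = March 24, 2012.
Tolling adds 21 days: March 24, 2012 + 21 days = April 14, 2012.
April 14, 2012 is Saturday; April 15, 2012 is Sunday; April 16, 2012 is a listed holiday. The next qualifying day is April 17, 2012.
The deadline is April 17, 2012; from April 17, 2012 to April 23, 2012 is 6 days.

6 days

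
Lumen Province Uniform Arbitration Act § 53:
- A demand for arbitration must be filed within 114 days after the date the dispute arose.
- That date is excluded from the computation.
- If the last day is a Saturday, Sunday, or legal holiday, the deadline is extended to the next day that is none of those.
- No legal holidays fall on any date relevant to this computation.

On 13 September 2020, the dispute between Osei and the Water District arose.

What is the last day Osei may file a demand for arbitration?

114 days after 13 September 2020 is January 5, 2021.
January 5, 2021 is a Tuesday and not a legal holiday, so no extension applies.

January 5, 2021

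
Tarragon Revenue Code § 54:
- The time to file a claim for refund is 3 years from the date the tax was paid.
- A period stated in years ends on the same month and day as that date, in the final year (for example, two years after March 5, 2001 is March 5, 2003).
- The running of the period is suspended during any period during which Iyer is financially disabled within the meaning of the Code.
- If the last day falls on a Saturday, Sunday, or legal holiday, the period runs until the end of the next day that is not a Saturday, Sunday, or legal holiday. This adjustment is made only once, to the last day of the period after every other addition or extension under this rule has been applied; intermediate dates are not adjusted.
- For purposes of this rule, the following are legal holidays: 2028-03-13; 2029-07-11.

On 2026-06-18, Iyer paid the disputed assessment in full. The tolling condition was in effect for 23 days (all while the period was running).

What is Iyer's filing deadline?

3 years after 2026-06-18 is June 18, 2029.
Tolling adds 23 days: June 18, 2029 + 23 days = July 11, 2029.
July 11, 2029 is a listed holiday. The next qualifying day is July 12, 2029.

July 12, 2029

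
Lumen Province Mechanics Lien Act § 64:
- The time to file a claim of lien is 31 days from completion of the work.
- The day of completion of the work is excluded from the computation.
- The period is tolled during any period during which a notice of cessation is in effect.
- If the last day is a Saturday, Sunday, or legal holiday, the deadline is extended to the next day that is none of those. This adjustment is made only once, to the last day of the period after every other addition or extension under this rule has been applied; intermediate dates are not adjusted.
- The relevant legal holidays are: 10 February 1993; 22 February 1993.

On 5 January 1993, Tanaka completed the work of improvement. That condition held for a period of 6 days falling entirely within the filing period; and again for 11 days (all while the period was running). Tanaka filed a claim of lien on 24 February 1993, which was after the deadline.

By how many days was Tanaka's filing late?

31 days after 5 January 1993 is February 5, 1993.
Tolling adds 6 days: February 5, 1993 + 6 days = February 11, 1993.
Tolling adds 11 days: February 11, 1993 + 11 days = February 22, 1993.
February 22, 1993 is a listed holiday. The next qualifying day is February 23, 1993.
The deadline is February 23, 1993; from February 23, 1993 to February 24, 1993 is 1 days.

1 day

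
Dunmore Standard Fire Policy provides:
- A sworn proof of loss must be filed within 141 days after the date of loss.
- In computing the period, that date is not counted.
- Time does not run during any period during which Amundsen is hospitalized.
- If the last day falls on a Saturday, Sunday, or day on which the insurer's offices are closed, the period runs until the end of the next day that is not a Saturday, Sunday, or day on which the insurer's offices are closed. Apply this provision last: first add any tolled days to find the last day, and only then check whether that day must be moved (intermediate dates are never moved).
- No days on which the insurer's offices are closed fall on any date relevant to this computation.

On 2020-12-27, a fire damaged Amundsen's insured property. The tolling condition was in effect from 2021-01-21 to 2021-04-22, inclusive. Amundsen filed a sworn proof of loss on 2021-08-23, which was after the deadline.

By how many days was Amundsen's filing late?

6 days

141 days after 2020-12-27 is May 17, 2021.
From January 21, 2021 through April 22, 2021 inclusive is 92 days; tolling adds 92 days: May 17, 2021 + 92 days = August 17, 2021.
August 17, 2021 is a Tuesday and not a day on which the insurer's offices are closed, so no extension applies.
The deadline is August 17, 2021; from August 17, 2021 to August 23, 2021 is 6 days.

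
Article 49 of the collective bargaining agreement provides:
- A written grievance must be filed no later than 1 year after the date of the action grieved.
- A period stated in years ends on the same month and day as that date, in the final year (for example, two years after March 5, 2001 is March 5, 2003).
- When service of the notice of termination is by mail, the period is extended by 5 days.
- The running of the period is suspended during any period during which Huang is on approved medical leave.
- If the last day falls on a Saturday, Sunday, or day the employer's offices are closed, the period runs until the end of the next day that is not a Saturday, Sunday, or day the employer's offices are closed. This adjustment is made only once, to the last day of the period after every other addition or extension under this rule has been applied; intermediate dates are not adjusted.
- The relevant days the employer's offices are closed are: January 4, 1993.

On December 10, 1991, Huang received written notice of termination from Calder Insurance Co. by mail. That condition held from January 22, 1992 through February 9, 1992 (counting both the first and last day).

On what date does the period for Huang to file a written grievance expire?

1 year after December 10, 1991 is December 10, 1992.
Service was by mail, adding 5 days: December 10, 1992 + 5 days = December 15, 1992.
From January 22, 1992 through February 9, 1992 inclusive is 19 days; tolling adds 19 days: December 15, 1992 + 19 days = January 3, 1993.
January 3, 1993 is Sunday; January 4, 1993 is a listed holiday. The next qualifying day is January 5, 1993.

January 5, 1993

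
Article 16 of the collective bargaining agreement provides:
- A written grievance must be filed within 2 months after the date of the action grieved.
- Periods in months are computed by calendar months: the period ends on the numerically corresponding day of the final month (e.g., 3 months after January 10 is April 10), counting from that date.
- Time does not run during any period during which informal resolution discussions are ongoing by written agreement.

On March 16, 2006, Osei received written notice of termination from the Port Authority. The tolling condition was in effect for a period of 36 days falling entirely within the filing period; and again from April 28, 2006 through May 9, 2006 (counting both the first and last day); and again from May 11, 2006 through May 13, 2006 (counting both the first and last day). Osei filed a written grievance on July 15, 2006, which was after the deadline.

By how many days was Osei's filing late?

9 days

2 months after March 16, 2006 is May 16, 2006.
Tolling adds 36 days: May 16, 2006 + 36 days = June 21, 2006.
From April 28, 2006 through May 9, 2006 inclusive is 12 days; tolling adds 12 days: June 21, 2006 + 12 days = July 3, 2006.
From May 11, 2006 through May 13, 2006 inclusive is 3 days; tolling adds 3 days: July 3, 2006 + 3 days = July 6, 2006.
The deadline is July 6, 2006; from July 6, 2006 to July 15, 2006 is 9 days.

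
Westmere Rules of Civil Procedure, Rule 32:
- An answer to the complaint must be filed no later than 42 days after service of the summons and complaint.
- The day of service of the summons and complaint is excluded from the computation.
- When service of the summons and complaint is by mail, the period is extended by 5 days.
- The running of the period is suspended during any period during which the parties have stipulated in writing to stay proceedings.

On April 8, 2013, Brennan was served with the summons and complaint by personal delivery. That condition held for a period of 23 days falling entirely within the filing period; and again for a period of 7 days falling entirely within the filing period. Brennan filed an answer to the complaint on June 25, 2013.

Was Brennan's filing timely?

42 days after April 8, 2013 is May 20, 2013.
Service was not by mail, so no mail extension applies.
Tolling adds 23 days: May 20, 2013 + 23 days = June 12, 2013.
Tolling adds 7 days: June 12, 2013 + 7 days = June 19, 2013.
The deadline is June 19, 2013; the filing on June 25, 2013 is after that date.

No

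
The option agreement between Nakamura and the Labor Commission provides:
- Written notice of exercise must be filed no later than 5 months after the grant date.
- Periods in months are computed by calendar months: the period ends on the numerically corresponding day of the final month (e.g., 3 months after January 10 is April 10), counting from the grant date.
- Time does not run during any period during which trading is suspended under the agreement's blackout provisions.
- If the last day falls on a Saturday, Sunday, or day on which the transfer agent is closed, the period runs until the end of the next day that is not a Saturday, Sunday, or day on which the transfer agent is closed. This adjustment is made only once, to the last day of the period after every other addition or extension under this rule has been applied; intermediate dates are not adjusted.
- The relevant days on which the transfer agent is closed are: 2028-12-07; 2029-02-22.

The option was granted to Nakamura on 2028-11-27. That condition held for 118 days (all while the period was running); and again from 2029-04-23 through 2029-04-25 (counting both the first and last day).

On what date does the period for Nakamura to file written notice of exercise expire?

August 27, 2029

5 months after 2028-11-27 is April 27, 2029.
Tolling adds 118 days: April 27, 2029 + 118 days = August 23, 2029.
From April 23, 2029 through April 25, 2029 inclusive is 3 days; tolling adds 3 days: August 23, 2029 + 3 days = August 26, 2029.
August 26, 2029 is Sunday. The next qualifying day is August 27, 2029.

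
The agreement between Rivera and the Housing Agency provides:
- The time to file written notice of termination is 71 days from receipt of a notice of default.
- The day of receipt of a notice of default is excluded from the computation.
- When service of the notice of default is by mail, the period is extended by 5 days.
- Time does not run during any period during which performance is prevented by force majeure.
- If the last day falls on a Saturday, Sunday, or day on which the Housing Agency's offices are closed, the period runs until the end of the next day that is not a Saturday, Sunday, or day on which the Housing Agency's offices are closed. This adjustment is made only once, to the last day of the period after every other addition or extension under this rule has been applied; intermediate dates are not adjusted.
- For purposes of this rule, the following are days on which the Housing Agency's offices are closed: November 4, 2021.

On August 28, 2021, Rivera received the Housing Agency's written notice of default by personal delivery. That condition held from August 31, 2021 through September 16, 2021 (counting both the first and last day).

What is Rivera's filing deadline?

November 24, 2021

71 days after August 28, 2021 is November 7, 2021.
Service was not by mail, so no mail extension applies.
From August 31, 2021 through September 16, 2021 inclusive is 17 days; tolling adds 17 days: November 7, 2021 + 17 days = November 24, 2021.
November 24, 2021 is a Wednesday and not a day on which the Housing Agency's offices are closed, so no extension applies.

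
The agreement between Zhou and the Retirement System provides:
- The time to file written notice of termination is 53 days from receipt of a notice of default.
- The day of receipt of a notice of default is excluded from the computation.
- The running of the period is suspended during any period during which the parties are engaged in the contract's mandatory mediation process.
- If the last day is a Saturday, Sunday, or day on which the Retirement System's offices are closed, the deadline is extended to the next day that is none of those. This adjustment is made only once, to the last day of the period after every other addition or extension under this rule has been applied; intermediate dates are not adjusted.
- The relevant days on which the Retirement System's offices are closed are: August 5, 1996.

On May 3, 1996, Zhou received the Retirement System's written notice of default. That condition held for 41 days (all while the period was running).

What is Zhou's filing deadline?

53 days after May 3, 1996 is June 25, 1996.
Tolling adds 41 days: June 25, 1996 + 41 days = August 5, 1996.
August 5, 1996 is a listed holiday. The next qualifying day is August 6, 1996.

August 6, 1996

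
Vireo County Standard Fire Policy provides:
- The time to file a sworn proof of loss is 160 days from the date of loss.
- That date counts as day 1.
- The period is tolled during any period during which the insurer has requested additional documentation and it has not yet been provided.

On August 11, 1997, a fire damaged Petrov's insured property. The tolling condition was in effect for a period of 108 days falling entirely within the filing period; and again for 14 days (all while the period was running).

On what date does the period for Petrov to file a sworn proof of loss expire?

Counting August 11, 1997 as day 1, day 160 is January 17, 1998.
Tolling adds 108 days: January 17, 1998 + 108 days = May 5, 1998.
Tolling adds 14 days: May 5, 1998 + 14 days = May 19, 1998.

May 19, 1998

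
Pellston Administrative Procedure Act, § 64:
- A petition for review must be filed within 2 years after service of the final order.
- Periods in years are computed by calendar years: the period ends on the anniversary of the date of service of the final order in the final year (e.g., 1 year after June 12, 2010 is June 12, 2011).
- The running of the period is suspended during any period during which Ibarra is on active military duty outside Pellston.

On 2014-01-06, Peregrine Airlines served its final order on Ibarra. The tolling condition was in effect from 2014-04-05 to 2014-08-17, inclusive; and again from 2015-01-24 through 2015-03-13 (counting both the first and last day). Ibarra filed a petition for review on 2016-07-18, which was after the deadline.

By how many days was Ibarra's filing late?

10 days

2 years after 2014-01-06 is January 6, 2016.
From April 5, 2014 through August 17, 2014 inclusive is 135 days; tolling adds 135 days: January 6, 2016 + 135 days = May 20, 2016.
From January 24, 2015 through March 13, 2015 inclusive is 49 days; tolling adds 49 days: May 20, 2016 + 49 days = July 8, 2016.
The deadline is July 8, 2016; from July 8, 2016 to July 18, 2016 is 10 days.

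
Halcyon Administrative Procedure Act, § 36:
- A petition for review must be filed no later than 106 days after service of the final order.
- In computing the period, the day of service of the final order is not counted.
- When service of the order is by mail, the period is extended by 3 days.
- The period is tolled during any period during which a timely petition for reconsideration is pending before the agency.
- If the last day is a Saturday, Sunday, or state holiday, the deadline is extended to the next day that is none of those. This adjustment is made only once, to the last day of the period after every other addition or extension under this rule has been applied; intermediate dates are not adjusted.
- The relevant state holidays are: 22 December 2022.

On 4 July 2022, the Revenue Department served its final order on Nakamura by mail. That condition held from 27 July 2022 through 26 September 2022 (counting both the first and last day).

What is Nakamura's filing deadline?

December 23, 2022

106 days after 4 July 2022 is October 18, 2022.
Service was by mail, adding 3 days: October 18, 2022 + 3 days = October 21, 2022.
From July 27, 2022 through September 26, 2022 inclusive is 62 days; tolling adds 62 days: October 21, 2022 + 62 days = December 22, 2022.
December 22, 2022 is a listed holiday. The next qualifying day is December 23, 2022.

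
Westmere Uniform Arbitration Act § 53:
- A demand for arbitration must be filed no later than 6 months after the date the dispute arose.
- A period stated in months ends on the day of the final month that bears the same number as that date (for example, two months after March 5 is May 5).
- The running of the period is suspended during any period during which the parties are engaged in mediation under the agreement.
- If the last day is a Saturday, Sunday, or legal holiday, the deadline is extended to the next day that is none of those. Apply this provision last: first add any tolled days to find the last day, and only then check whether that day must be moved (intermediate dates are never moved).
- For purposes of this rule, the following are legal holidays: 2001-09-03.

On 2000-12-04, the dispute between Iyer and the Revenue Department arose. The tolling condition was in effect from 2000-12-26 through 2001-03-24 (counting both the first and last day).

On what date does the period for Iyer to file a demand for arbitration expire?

6 months after 2000-12-04 is June 4, 2001.
From December 26, 2000 through March 24, 2001 inclusive is 89 days; tolling adds 89 days: June 4, 2001 + 89 days = September 1, 2001.
September 1, 2001 is Saturday; September 2, 2001 is Sunday; September 3, 2001 is a listed holiday. The next qualifying day is September 4, 2001.

September 4, 2001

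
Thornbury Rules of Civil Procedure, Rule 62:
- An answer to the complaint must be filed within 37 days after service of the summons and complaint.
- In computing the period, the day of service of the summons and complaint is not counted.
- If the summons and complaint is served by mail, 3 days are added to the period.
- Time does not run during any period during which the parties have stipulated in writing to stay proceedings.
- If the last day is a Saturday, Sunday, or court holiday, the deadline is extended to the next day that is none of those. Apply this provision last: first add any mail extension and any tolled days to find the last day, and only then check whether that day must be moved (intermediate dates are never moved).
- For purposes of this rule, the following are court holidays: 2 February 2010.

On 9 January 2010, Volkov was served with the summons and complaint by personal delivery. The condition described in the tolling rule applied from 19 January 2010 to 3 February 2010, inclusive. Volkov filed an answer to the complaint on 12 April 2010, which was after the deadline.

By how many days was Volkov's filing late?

40 days

37 days after 9 January 2010 is February 15, 2010.
Service was not by mail, so no mail extension applies.
From January 19, 2010 through February 3, 2010 inclusive is 16 days; tolling adds 16 days: February 15, 2010 + 16 days = March 3, 2010.
March 3, 2010 is a Wednesday and not a court holiday, so no extension applies.
The deadline is March 3, 2010; from March 3, 2010 to April 12, 2010 is 40 days.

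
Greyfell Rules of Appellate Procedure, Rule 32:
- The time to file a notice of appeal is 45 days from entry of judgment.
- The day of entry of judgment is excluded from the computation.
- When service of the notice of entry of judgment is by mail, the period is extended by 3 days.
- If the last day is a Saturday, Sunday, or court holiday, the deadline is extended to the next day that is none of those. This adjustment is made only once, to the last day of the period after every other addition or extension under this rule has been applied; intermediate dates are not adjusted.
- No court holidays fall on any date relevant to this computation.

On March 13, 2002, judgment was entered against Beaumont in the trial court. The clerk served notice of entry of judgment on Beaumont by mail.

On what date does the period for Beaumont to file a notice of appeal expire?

April 30, 2002

45 days after March 13, 2002 is April 27, 2002.
Service was by mail, adding 3 days: April 27, 2002 + 3 days = April 30, 2002.
April 30, 2002 is a Tuesday and not a court holiday, so no extension applies.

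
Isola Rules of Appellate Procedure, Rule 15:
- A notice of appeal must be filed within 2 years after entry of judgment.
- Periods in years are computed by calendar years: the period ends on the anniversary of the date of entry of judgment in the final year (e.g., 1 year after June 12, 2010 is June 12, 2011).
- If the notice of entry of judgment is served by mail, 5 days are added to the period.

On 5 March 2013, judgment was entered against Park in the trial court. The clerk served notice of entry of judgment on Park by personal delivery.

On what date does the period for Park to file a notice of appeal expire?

March 5, 2015

2 years after 5 March 2013 is March 5, 2015.
Service was not by mail, so no mail extension applies.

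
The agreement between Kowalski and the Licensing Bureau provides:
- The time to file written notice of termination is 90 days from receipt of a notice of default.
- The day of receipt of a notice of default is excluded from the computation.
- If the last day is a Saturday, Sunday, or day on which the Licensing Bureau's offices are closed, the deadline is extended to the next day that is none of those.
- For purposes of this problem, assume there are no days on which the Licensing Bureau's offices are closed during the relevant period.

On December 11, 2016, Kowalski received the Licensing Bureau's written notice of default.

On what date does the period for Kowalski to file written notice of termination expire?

March 13, 2017

90 days after December 11, 2016 is March 11, 2017.
March 11, 2017 is Saturday; March 12, 2017 is Sunday. The next qualifying day is March 13, 2017.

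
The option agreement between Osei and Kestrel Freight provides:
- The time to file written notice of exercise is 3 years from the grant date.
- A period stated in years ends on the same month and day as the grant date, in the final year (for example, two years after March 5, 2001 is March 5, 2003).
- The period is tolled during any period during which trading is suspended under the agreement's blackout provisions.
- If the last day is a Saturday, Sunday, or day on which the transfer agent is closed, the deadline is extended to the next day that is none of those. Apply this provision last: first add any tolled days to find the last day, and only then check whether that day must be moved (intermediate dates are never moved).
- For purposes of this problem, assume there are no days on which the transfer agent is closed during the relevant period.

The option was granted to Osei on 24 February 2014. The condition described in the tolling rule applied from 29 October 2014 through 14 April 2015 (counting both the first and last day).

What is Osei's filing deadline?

3 years after 24 February 2014 is February 24, 2017.
From October 29, 2014 through April 14, 2015 inclusive is 168 days; tolling adds 168 days: February 24, 2017 + 168 days = August 11, 2017.
August 11, 2017 is a Friday and not a day on which the transfer agent is closed, so no extension applies.

August 11, 2017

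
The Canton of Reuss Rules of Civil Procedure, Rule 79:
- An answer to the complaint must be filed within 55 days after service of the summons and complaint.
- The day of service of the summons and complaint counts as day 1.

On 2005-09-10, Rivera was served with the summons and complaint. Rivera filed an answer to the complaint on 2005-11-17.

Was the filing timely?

Counting 2005-09-10 as day 1, day 55 is November 3, 2005.
The deadline is November 3, 2005; the filing on November 17, 2005 is after that date.

No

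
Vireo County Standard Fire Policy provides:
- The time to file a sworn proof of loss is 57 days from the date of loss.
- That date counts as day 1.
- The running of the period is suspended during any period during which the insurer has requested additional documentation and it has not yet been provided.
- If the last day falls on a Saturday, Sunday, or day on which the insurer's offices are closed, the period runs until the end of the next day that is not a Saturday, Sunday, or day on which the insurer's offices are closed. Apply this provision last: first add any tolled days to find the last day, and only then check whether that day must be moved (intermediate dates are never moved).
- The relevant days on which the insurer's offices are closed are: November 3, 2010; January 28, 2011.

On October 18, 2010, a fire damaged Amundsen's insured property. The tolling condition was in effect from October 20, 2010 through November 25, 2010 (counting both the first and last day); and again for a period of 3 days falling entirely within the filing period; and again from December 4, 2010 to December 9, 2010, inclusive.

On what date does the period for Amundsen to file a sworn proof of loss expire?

January 31, 2011

Counting October 18, 2010 as day 1, day 57 is December 13, 2010.
From October 20, 2010 through November 25, 2010 inclusive is 37 days; tolling adds 37 days: December 13, 2010 + 37 days = January 19, 2011.
Tolling adds 3 days: January 19, 2011 + 3 days = January 22, 2011.
From December 4, 2010 through December 9, 2010 inclusive is 6 days; tolling adds 6 days: January 22, 2011 + 6 days = January 28, 2011.
January 28, 2011 is a listed holiday; January 29, 2011 is Saturday; January 30, 2011 is Sunday. The next qualifying day is January 31, 2011.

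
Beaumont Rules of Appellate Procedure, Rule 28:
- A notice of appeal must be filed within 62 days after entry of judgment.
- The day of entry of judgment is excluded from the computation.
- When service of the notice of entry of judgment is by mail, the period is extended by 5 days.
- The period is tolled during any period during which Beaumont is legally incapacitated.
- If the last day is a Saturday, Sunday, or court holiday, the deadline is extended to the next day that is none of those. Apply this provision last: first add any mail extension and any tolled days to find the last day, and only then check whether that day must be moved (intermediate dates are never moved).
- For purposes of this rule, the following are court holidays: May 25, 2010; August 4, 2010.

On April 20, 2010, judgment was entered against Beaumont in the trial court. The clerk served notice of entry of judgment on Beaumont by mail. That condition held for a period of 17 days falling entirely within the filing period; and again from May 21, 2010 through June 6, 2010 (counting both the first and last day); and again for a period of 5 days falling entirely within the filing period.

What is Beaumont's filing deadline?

62 days after April 20, 2010 is June 21, 2010.
Service was by mail, adding 5 days: June 21, 2010 + 5 days = June 26, 2010.
Tolling adds 17 days: June 26, 2010 + 17 days = July 13, 2010.
From May 21, 2010 through June 6, 2010 inclusive is 17 days; tolling adds 17 days: July 13, 2010 + 17 days = July 30, 2010.
Tolling adds 5 days: July 30, 2010 + 5 days = August 4, 2010.
August 4, 2010 is a listed holiday. The next qualifying day is August 5, 2010.

August 5, 2010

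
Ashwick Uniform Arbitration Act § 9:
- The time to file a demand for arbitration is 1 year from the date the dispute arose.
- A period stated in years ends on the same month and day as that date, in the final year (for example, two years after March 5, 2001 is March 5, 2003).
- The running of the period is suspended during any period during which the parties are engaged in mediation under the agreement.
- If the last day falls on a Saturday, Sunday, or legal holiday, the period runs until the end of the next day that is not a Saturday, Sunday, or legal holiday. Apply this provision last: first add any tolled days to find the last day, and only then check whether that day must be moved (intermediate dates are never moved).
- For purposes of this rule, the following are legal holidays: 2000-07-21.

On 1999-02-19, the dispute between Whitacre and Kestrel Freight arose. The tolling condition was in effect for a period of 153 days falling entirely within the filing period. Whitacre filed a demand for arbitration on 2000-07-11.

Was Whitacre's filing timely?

Yes

1 year after 1999-02-19 is February 19, 2000.
Tolling adds 153 days: February 19, 2000 + 153 days = July 21, 2000.
July 21, 2000 is a listed holiday; July 22, 2000 is Saturday; July 23, 2000 is Sunday. The next qualifying day is July 24, 2000.
The deadline is July 24, 2000; the filing on July 11, 2000 is on or before that date.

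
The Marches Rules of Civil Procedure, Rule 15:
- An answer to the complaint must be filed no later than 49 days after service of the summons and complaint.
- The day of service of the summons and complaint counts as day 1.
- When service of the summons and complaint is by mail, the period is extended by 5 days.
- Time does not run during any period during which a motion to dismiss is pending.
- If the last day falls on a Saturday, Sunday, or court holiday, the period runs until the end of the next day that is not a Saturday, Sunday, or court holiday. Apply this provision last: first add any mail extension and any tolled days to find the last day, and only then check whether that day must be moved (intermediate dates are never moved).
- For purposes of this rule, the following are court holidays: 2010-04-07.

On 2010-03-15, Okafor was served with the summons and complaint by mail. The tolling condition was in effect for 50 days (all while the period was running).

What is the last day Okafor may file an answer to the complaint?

Counting 2010-03-15 as day 1, day 49 is May 2, 2010.
Service was by mail, adding 5 days: May 2, 2010 + 5 days = May 7, 2010.
Tolling adds 50 days: May 7, 2010 + 50 days = June 26, 2010.
June 26, 2010 is Saturday; June 27, 2010 is Sunday. The next qualifying day is June 28, 2010.

June 28, 2010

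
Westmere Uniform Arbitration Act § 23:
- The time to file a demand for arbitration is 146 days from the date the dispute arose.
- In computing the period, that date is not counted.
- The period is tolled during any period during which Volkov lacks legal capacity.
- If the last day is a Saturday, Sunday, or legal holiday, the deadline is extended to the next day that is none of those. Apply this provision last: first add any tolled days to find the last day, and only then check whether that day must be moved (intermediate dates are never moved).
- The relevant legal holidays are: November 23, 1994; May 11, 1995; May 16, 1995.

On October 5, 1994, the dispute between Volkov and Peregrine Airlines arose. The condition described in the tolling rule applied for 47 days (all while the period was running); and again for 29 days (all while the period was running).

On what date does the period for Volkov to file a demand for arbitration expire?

May 15, 1995

146 days after October 5, 1994 is February 28, 1995.
Tolling adds 47 days: February 28, 1995 + 47 days = April 16, 1995.
Tolling adds 29 days: April 16, 1995 + 29 days = May 15, 1995.
May 15, 1995 is a Monday and not a legal holiday, so no extension applies.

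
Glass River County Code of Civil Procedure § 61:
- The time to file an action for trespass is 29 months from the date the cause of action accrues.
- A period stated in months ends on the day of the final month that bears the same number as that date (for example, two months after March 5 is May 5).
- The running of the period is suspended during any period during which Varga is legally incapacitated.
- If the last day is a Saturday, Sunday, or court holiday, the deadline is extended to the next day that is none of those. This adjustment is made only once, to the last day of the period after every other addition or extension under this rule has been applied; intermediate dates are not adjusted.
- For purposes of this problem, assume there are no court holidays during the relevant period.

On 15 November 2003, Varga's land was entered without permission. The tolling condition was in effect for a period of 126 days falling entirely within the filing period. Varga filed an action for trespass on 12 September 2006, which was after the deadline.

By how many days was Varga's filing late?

22 days

29 months after 15 November 2003 is April 15, 2006.
Tolling adds 126 days: April 15, 2006 + 126 days = August 19, 2006.
August 19, 2006 is Saturday; August 20, 2006 is Sunday. The next qualifying day is August 21, 2006.
The deadline is August 21, 2006; from August 21, 2006 to September 12, 2006 is 22 days.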